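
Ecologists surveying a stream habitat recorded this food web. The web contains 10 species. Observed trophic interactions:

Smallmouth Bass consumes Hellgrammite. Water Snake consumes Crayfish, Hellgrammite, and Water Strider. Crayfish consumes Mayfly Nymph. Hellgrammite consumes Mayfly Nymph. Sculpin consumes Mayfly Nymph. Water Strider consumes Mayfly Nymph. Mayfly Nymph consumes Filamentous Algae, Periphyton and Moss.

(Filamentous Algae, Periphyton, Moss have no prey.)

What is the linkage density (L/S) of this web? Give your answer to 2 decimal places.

L/S = 1.10

There are L = 11 links among S = 10 species.
L/S = 11/10 = 1.1000 ≈ 1.10.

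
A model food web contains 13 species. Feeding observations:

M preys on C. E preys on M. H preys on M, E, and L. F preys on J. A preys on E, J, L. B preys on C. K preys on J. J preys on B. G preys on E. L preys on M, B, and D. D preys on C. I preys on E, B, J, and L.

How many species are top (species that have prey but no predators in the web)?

Top species (has prey, but nothing eats it): I, H, A, G, K, F.
Count: 6.

6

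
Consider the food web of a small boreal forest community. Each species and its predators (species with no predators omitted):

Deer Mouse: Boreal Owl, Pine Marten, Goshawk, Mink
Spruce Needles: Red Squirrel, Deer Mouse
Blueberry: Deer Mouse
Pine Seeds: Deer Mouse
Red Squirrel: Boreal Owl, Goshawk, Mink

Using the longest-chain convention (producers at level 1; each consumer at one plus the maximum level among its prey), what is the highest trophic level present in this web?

Producers (level 1): Blueberry, Spruce Needles, Pine Seeds.
Spruce Needles → Red Squirrel → Boreal Owl gives Boreal Owl level 3.
No species has a prey at level 3, so no species reaches level 4.

3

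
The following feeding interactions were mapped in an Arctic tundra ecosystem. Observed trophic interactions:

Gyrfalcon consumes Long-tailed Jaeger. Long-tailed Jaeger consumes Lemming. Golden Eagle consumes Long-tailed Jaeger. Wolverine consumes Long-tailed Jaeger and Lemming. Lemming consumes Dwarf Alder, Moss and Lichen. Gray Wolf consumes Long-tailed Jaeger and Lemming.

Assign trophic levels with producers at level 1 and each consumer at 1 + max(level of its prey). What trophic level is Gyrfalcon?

Lichen is a producer → level 1.
Lemming eats Lichen (level 1); other prey at levels: Dwarf Alder 1, Moss 1 → level 2.
Long-tailed Jaeger eats Lemming → level 3.
Gyrfalcon eats Long-tailed Jaeger → level 4.

Trophic level 4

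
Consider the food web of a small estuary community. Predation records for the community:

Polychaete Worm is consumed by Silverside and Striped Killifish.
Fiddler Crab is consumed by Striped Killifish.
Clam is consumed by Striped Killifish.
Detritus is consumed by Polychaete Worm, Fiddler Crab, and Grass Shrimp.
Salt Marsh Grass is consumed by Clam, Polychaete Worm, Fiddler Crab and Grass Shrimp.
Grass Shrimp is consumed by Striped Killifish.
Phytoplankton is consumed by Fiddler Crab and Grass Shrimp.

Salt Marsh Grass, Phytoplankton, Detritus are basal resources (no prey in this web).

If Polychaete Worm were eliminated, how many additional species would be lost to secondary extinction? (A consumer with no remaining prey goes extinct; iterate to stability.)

1

Remove Polychaete Worm.
Round 1: Silverside (all prey gone) → extinct.
No further losses. Total secondary extinctions: 1.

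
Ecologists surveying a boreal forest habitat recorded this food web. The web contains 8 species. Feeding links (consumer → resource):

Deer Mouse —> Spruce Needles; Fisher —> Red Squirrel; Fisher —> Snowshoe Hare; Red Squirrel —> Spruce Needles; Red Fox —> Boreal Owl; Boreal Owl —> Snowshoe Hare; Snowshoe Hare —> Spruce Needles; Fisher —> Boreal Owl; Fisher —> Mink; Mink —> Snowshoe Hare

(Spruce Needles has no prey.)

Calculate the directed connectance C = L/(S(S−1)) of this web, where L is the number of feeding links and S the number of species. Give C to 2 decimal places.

C = 0.18

The web has S = 8 species and L = 10 feeding links.
C = L / (S(S−1)) = 10 / 56 = 0.1786 ≈ 0.18.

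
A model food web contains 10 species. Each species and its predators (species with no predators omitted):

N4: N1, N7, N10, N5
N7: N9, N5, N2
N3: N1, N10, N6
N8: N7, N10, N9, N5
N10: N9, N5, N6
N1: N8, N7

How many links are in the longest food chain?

One longest chain: N4 → N1 → N8 → N7 → N9.
It has 5 species and 4 links.

4 links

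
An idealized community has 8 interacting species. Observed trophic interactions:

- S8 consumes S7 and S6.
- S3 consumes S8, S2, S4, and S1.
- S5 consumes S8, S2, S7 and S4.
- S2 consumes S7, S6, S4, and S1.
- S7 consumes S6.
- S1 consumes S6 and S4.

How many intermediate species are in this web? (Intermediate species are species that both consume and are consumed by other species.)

Intermediate species (has both prey and predators): S1, S7, S2, S8.
Count: 4.

4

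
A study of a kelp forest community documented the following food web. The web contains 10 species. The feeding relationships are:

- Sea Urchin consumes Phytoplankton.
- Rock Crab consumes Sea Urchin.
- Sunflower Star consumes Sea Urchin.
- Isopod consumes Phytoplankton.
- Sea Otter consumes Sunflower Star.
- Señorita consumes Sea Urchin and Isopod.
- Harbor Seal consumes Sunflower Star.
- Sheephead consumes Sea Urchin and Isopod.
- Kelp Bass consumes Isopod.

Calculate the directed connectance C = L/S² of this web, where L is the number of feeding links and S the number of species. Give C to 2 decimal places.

C = 0.11

The web has S = 10 species and L = 11 feeding links.
C = L / S² = 11 / 100 = 0.1100 ≈ 0.11.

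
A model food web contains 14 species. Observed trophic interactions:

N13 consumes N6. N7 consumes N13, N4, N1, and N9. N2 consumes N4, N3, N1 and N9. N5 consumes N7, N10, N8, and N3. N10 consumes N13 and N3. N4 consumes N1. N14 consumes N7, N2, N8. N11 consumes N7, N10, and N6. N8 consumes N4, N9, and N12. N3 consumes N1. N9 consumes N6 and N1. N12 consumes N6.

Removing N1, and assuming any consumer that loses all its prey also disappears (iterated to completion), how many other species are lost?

Remove N1.
Round 1: N4 (all prey gone), N3 (all prey gone) → extinct.
No further losses. Total secondary extinctions: 2.

2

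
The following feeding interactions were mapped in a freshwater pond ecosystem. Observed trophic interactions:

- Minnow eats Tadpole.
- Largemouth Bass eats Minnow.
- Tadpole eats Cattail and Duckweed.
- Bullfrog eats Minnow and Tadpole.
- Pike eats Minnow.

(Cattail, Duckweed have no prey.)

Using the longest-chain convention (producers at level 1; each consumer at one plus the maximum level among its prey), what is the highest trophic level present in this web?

4

Producers (level 1): Cattail, Duckweed.
Cattail → Tadpole → Minnow → Largemouth Bass gives Largemouth Bass level 4.
No species has a prey at level 4, so no species reaches level 5.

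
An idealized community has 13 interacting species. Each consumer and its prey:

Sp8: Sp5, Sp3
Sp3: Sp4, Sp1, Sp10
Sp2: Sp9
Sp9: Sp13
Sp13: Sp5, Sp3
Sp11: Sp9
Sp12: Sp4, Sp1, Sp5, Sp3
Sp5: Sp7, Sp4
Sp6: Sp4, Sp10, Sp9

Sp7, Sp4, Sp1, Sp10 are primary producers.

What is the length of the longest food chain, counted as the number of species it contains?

5 species

One longest chain: Sp7 → Sp5 → Sp13 → Sp9 → Sp11.
It has 5 species and 4 links.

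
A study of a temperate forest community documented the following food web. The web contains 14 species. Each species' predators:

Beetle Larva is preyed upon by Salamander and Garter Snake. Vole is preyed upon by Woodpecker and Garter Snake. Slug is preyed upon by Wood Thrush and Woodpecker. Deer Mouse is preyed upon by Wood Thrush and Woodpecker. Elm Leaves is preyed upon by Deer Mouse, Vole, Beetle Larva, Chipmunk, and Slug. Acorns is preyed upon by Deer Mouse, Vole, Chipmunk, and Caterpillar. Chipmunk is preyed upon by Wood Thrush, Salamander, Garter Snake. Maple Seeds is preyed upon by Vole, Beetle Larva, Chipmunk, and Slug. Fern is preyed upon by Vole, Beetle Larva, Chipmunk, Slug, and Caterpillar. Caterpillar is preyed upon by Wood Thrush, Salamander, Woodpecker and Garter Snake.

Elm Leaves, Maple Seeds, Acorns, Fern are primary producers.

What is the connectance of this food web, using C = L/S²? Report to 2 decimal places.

C = 0.17

The web has S = 14 species and L = 33 feeding links.
C = L / S² = 33 / 196 = 0.1684 ≈ 0.17.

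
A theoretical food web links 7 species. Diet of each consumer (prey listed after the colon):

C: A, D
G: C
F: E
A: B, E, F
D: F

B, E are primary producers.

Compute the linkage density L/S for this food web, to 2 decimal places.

L/S = 1.14

There are L = 8 links among S = 7 species.
L/S = 8/7 = 1.1429 ≈ 1.14.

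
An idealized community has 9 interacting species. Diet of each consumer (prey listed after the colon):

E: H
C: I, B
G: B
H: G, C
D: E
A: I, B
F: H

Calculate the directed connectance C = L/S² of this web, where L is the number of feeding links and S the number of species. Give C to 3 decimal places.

C = 0.123

The web has S = 9 species and L = 10 feeding links.
C = L / S² = 10 / 81 = 0.1235 ≈ 0.123.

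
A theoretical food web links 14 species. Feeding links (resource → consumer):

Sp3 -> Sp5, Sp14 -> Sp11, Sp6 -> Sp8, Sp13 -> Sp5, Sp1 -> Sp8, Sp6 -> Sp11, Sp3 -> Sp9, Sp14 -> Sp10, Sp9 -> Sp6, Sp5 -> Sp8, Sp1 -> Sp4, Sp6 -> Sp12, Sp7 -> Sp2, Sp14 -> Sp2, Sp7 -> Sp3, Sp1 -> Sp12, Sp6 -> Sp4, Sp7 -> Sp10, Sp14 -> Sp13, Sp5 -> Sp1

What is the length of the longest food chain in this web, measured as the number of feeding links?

One longest chain: Sp7 → Sp3 → Sp9 → Sp6 → Sp4.
It has 5 species and 4 links.

4 links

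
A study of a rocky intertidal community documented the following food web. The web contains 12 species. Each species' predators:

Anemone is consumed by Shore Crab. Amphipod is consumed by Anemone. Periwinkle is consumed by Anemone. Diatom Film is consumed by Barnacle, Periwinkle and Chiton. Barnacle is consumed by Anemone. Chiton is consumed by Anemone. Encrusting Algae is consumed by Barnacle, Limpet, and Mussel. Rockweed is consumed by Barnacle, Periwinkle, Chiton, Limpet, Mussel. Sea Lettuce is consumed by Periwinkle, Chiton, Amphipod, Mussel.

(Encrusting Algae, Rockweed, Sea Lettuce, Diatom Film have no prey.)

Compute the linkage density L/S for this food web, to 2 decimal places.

L/S = 1.67

There are L = 20 links among S = 12 species.
L/S = 20/12 = 1.6667 ≈ 1.67.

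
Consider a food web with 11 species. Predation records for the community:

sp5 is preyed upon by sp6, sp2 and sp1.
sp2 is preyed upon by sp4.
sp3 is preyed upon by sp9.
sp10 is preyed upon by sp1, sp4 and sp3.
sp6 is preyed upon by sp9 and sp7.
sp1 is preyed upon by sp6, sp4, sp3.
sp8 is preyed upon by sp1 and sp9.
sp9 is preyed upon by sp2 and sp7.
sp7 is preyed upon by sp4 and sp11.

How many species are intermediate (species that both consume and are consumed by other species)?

Intermediate species (has both prey and predators): sp1, sp6, sp3, sp9, sp7, sp2.
Count: 6.

6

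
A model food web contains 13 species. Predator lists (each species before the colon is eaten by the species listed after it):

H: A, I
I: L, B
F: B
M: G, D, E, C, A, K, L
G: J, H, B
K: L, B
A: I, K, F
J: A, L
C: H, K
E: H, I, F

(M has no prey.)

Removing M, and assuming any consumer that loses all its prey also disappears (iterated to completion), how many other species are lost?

Remove M.
Round 1: G (all prey gone), D (all prey gone), E (all prey gone), C (all prey gone) → extinct.
Round 2: J (all prey gone), H (all prey gone) → extinct.
Round 3: A (all prey gone) → extinct.
Round 4: I (all prey gone), K (all prey gone), F (all prey gone) → extinct.
Round 5: L (all prey gone), B (all prey gone) → extinct.
No further losses. Total secondary extinctions: 12.

12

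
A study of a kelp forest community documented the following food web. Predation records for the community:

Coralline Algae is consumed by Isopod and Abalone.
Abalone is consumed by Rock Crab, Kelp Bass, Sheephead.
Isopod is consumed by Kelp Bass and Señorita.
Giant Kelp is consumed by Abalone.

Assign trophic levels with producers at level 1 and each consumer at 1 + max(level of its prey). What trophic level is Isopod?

Trophic level 2

Coralline Algae is a producer → level 1.
Isopod eats Coralline Algae → level 2.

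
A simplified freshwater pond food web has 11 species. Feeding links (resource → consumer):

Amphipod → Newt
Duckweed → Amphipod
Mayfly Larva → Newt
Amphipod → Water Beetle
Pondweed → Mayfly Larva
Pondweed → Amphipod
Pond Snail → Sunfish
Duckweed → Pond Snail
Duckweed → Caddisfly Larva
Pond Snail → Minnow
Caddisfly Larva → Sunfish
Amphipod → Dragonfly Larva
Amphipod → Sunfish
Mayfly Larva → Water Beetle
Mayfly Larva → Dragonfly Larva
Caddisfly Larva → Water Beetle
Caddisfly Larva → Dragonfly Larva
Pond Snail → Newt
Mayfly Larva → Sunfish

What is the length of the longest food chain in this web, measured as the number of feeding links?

One longest chain: Duckweed → Pond Snail → Newt.
It has 3 species and 2 links.

2 links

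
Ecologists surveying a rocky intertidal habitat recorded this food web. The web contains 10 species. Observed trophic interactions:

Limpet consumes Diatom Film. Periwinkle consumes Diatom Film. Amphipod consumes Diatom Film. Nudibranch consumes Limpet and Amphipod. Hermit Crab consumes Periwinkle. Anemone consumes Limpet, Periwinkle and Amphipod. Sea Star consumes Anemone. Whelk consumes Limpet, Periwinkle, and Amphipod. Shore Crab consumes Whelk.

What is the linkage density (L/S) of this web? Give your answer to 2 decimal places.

L/S = 1.40

There are L = 14 links among S = 10 species.
L/S = 14/10 = 1.4000 ≈ 1.40.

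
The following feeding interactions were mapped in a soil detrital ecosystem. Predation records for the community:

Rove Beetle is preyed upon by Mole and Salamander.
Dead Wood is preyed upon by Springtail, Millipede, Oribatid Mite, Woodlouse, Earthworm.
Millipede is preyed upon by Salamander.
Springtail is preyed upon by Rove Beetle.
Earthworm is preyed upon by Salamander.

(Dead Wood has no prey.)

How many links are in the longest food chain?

3 links

One longest chain: Dead Wood → Springtail → Rove Beetle → Salamander.
It has 4 species and 3 links.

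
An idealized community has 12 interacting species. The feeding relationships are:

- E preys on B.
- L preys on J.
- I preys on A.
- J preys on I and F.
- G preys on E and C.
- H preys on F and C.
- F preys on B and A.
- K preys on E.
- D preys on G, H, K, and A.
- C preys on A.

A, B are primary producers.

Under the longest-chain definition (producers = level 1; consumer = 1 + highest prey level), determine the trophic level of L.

A is a producer → level 1.
I eats A → level 2.
J eats I (level 2); other prey at levels: F 2 → level 3.
L eats J → level 4.

Trophic level 4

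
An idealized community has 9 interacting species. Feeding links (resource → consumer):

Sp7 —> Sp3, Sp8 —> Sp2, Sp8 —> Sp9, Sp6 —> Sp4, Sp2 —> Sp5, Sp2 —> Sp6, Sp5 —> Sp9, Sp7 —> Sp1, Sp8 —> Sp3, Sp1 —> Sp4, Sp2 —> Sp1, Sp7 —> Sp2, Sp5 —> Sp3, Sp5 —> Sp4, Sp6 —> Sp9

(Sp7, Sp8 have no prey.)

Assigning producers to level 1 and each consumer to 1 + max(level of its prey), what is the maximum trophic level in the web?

4

Producers (level 1): Sp7, Sp8.
Sp7 → Sp2 → Sp1 → Sp4 gives Sp4 level 4.
No species has a prey at level 4, so no species reaches level 5.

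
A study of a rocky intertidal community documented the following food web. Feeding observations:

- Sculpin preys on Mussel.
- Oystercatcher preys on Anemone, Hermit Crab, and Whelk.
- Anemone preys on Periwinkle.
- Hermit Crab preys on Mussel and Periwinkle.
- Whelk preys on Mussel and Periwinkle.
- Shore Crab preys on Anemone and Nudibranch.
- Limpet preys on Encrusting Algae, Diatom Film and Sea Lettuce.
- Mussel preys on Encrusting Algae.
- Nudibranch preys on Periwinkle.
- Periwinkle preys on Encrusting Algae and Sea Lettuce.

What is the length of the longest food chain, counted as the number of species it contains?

One longest chain: Encrusting Algae → Mussel → Whelk → Oystercatcher.
It has 4 species and 3 links.

4 species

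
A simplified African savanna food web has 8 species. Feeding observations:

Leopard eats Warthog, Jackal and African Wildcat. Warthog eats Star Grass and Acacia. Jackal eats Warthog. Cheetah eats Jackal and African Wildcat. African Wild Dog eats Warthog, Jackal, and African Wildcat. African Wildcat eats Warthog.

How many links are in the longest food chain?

3 links

One longest chain: Star Grass → Warthog → African Wildcat → African Wild Dog.
It has 4 species and 3 links.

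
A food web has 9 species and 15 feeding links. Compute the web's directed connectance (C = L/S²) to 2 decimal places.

C = 0.19

The web has S = 9 species and L = 15 feeding links.
C = L / S² = 15 / 81 = 0.1852 ≈ 0.19.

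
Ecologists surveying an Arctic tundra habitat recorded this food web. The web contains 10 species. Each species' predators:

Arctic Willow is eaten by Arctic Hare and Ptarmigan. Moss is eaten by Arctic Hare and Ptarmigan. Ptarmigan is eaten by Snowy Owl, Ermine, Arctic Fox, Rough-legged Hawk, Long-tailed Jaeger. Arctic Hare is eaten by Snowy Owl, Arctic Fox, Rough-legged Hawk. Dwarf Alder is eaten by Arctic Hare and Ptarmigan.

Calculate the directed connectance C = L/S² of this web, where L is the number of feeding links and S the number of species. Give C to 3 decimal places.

The web has S = 10 species and L = 14 feeding links.
C = L / S² = 14 / 100 = 0.1400 ≈ 0.140.

C = 0.140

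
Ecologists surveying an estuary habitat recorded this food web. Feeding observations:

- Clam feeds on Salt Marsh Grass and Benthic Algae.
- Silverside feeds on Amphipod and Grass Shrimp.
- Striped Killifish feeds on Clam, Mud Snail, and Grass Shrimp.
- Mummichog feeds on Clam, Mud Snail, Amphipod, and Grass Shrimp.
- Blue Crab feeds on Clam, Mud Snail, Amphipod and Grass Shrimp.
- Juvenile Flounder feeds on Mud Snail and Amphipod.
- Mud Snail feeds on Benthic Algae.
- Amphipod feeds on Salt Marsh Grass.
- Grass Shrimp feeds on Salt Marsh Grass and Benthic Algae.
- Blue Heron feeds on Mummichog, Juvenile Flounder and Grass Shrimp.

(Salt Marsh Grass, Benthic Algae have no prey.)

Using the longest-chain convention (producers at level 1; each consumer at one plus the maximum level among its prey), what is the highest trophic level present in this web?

4

Producers (level 1): Salt Marsh Grass, Benthic Algae.
Salt Marsh Grass → Amphipod → Mummichog → Blue Heron gives Blue Heron level 4.
No species has a prey at level 4, so no species reaches level 5.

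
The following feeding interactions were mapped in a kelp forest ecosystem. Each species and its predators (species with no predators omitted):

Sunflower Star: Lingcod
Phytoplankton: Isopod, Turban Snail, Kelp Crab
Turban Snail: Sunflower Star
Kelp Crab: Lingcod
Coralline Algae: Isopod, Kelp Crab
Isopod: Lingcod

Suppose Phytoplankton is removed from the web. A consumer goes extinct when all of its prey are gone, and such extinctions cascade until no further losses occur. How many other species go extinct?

Remove Phytoplankton.
Round 1: Turban Snail (all prey gone) → extinct.
Round 2: Sunflower Star (all prey gone) → extinct.
No further losses. Total secondary extinctions: 2.

2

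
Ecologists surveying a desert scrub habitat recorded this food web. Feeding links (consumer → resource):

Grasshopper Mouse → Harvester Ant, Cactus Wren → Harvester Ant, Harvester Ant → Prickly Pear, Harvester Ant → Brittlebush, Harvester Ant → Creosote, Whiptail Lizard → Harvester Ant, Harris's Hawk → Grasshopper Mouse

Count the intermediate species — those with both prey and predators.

Intermediate species (has both prey and predators): Harvester Ant, Grasshopper Mouse.
Count: 2.

2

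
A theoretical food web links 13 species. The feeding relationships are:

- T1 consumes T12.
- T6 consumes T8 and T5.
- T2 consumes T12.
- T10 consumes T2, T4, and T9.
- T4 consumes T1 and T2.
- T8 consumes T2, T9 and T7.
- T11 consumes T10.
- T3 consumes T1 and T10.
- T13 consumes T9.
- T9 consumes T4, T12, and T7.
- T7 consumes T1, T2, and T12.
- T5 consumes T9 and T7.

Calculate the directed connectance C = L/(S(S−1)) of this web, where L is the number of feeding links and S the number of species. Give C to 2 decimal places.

The web has S = 13 species and L = 24 feeding links.
C = L / (S(S−1)) = 24 / 156 = 0.1538 ≈ 0.15.

C = 0.15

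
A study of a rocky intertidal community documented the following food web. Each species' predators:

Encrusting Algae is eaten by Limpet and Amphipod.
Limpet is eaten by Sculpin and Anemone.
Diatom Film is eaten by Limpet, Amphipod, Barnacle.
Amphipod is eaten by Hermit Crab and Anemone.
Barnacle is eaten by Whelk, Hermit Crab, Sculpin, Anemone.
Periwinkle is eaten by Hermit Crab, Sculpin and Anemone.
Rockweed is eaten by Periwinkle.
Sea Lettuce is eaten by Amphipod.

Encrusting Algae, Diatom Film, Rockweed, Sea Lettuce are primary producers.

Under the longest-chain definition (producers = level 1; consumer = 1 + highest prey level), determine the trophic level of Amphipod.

Trophic level 2

Encrusting Algae is a producer → level 1.
Amphipod eats Encrusting Algae (level 1); other prey at levels: Diatom Film 1, Sea Lettuce 1 → level 2.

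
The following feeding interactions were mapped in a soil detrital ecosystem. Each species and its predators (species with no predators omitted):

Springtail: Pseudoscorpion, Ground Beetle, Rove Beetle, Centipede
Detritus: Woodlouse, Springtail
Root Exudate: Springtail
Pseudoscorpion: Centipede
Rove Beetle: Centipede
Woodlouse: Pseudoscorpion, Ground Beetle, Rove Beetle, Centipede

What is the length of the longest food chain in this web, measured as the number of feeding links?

3 links

One longest chain: Detritus → Woodlouse → Pseudoscorpion → Centipede.
It has 4 species and 3 links.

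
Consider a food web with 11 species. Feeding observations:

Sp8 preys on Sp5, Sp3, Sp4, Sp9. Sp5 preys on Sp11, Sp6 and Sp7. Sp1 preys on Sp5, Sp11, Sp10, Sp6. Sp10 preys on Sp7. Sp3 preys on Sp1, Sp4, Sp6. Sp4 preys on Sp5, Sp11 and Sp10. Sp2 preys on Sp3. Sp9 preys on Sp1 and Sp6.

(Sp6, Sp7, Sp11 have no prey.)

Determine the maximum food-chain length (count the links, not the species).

One longest chain: Sp7 → Sp10 → Sp1 → Sp9 → Sp8.
It has 5 species and 4 links.

4 links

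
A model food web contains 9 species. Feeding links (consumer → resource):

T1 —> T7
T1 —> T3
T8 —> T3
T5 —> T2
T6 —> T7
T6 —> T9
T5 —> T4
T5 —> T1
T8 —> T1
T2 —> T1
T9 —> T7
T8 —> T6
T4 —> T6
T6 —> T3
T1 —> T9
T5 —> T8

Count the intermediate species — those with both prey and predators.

6

Intermediate species (has both prey and predators): T9, T6, T1, T2, T8, T4.
Count: 6.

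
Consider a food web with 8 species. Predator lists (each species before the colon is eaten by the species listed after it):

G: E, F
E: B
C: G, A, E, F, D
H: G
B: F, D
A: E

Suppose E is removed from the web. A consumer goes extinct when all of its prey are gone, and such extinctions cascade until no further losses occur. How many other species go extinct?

1

Remove E.
Round 1: B (all prey gone) → extinct.
No further losses. Total secondary extinctions: 1.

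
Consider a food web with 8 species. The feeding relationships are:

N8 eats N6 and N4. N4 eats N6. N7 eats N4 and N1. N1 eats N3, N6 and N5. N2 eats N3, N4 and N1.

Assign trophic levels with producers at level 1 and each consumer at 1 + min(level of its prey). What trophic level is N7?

N6 is a producer → level 1.
N1 eats N6 → level 2.
N7 eats N1 → level 3.
No prey of N7 is below level 2, so 3 is the minimum.

Trophic level 3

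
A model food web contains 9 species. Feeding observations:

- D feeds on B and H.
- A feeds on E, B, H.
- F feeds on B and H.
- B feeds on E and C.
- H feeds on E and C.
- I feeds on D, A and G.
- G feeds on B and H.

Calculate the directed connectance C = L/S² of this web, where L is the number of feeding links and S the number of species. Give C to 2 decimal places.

The web has S = 9 species and L = 16 feeding links.
C = L / S² = 16 / 81 = 0.1975 ≈ 0.20.

C = 0.20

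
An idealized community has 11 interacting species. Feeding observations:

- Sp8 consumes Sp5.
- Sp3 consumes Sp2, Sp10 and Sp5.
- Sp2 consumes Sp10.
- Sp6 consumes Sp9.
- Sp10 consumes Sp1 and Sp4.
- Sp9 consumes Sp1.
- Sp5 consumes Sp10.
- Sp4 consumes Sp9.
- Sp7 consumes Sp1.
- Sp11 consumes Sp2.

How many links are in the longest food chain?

One longest chain: Sp1 → Sp9 → Sp4 → Sp10 → Sp2 → Sp11.
It has 6 species and 5 links.

5 links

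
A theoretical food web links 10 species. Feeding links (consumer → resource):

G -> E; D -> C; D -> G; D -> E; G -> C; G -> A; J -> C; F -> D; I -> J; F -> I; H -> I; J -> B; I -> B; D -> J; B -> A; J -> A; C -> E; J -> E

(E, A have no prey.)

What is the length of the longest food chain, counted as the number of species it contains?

5 species

One longest chain: E → C → G → D → F.
It has 5 species and 4 links.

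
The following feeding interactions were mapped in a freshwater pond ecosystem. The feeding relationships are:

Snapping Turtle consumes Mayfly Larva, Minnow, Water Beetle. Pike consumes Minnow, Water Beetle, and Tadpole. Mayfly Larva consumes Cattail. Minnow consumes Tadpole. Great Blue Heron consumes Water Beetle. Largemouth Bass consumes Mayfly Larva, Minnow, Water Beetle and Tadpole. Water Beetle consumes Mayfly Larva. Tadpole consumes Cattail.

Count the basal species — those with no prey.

1

Basal species (no prey listed): Cattail.
Count: 1.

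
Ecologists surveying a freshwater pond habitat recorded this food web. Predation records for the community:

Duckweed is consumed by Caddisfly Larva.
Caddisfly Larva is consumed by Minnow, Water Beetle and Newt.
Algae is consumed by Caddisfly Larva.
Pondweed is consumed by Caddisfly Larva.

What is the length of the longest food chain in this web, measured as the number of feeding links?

2 links

One longest chain: Pondweed → Caddisfly Larva → Newt.
It has 3 species and 2 links.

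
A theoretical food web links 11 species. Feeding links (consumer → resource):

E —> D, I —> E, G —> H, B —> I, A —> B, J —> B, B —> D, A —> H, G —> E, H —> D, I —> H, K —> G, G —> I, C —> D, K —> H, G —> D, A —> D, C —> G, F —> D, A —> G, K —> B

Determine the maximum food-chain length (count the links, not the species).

4 links

One longest chain: D → H → I → B → J.
It has 5 species and 4 links.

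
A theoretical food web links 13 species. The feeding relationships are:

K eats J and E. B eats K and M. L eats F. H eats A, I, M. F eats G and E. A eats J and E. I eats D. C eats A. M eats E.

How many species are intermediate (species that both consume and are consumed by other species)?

5

Intermediate species (has both prey and predators): A, K, M, F, I.
Count: 5.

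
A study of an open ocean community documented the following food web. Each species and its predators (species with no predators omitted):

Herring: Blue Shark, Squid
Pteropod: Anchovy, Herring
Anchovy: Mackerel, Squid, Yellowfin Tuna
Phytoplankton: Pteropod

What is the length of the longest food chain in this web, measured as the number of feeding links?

3 links

One longest chain: Phytoplankton → Pteropod → Herring → Blue Shark.
It has 4 species and 3 links.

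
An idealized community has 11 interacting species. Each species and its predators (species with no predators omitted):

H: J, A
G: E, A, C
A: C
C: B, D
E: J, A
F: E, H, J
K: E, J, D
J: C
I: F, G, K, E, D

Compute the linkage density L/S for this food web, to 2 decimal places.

L/S = 2.00

There are L = 22 links among S = 11 species.
L/S = 22/11 = 2.0000 ≈ 2.00.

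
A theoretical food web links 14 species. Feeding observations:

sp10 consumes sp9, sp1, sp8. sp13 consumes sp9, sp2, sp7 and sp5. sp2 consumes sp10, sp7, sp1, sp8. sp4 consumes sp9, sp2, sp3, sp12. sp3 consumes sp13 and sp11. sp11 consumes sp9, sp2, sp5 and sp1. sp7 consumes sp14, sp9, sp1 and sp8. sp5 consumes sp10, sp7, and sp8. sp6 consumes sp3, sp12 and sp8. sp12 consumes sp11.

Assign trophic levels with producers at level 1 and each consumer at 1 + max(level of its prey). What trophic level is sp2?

Trophic level 3

sp1 is a producer → level 1.
sp10 eats sp1 (level 1); other prey at levels: sp8 1, sp9 1 → level 2.
sp2 eats sp10 (level 2); other prey at levels: sp1 1, sp8 1, sp7 2 → level 3.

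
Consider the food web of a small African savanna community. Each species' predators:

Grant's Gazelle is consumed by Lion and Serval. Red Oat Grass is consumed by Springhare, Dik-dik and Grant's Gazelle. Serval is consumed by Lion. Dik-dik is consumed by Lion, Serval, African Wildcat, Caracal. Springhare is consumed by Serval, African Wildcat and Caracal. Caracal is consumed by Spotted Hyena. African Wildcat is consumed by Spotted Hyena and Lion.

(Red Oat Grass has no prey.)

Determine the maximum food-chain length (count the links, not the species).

3 links

One longest chain: Red Oat Grass → Springhare → African Wildcat → Lion.
It has 4 species and 3 links.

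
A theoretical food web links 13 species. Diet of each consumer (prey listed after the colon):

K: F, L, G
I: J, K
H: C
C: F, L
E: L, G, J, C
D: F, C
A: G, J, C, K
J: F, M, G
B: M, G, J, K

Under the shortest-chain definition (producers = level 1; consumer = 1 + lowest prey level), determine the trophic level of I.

F is a producer → level 1.
J eats F → level 2.
I eats J → level 3.
No prey of I is below level 2, so 3 is the minimum.

Trophic level 3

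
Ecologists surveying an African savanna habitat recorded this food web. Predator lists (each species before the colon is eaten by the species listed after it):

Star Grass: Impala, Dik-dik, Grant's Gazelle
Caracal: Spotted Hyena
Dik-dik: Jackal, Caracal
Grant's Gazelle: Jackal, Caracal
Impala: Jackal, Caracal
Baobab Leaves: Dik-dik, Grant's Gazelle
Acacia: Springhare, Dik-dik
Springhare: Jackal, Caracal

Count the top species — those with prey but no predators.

2

Top species (has prey, but nothing eats it): Jackal, Spotted Hyena.
Count: 2.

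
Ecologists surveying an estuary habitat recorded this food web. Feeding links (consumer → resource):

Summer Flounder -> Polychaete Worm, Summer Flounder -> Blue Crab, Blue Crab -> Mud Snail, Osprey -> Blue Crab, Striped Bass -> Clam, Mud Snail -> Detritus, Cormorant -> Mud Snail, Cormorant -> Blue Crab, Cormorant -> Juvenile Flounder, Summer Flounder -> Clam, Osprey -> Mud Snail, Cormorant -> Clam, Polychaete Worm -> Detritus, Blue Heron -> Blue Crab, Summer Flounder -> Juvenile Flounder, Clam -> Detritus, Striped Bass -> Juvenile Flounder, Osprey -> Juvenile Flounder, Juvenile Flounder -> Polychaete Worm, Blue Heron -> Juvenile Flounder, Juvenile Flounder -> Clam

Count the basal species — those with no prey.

Basal species (no prey listed): Detritus.
Count: 1.

1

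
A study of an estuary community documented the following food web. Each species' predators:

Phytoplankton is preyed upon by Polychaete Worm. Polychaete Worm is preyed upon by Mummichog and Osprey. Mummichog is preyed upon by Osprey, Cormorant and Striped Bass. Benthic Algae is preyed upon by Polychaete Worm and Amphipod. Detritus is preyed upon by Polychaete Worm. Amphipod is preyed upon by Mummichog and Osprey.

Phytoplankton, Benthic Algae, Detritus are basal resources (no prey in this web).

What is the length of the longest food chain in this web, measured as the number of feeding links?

3 links

One longest chain: Phytoplankton → Polychaete Worm → Mummichog → Cormorant.
It has 4 species and 3 links.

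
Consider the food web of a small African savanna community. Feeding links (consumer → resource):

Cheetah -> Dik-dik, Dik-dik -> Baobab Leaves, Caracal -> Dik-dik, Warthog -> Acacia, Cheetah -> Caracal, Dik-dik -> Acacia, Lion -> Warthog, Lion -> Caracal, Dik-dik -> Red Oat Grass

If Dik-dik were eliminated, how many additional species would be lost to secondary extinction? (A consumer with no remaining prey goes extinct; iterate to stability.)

2

Remove Dik-dik.
Round 1: Caracal (all prey gone) → extinct.
Round 2: Cheetah (all prey gone) → extinct.
No further losses. Total secondary extinctions: 2.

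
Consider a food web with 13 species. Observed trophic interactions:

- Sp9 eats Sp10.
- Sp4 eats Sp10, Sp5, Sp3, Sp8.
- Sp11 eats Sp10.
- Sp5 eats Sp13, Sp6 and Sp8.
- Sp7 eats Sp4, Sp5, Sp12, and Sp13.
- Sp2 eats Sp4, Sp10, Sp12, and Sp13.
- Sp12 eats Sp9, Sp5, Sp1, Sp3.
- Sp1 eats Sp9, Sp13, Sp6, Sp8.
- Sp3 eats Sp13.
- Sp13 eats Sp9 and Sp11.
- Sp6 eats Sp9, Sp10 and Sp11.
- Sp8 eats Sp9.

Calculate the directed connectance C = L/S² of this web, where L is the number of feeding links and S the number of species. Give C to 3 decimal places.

The web has S = 13 species and L = 32 feeding links.
C = L / S² = 32 / 169 = 0.1893 ≈ 0.189.

C = 0.189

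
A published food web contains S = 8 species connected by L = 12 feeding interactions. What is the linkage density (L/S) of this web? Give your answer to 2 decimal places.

There are L = 12 links among S = 8 species.
L/S = 12/8 = 1.5000 ≈ 1.50.

L/S = 1.50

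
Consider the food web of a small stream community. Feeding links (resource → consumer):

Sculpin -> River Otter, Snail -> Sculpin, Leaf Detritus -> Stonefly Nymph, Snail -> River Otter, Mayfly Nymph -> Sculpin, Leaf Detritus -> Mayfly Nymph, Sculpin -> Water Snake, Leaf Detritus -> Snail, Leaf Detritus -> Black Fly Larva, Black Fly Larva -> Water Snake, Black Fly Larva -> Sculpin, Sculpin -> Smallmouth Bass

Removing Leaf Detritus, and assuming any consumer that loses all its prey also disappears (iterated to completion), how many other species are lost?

Remove Leaf Detritus.
Round 1: Mayfly Nymph (all prey gone), Snail (all prey gone), Black Fly Larva (all prey gone), Stonefly Nymph (all prey gone) → extinct.
Round 2: Sculpin (all prey gone) → extinct.
Round 3: River Otter (all prey gone), Water Snake (all prey gone), Smallmouth Bass (all prey gone) → extinct.
No further losses. Total secondary extinctions: 8.

8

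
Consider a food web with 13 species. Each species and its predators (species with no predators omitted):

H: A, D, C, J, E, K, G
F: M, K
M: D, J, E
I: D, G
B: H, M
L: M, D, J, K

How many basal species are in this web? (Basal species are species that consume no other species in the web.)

4

Basal species (no prey listed): I, B, L, F.
Count: 4.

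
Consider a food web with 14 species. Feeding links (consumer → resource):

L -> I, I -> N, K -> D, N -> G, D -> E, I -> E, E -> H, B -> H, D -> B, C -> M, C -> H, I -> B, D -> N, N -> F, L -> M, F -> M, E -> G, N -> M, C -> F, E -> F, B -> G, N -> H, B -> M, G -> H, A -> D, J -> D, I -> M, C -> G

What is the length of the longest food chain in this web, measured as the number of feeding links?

One longest chain: H → G → B → D → A.
It has 5 species and 4 links.

4 links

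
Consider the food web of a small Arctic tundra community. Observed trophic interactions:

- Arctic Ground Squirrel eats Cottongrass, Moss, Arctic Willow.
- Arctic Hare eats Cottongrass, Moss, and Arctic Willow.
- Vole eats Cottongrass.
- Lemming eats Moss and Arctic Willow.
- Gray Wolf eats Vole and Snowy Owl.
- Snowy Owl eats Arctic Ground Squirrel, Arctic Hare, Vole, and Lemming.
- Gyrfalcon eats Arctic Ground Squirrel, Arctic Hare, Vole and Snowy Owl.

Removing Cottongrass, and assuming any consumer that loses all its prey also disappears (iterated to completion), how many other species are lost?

1

Remove Cottongrass.
Round 1: Vole (all prey gone) → extinct.
No further losses. Total secondary extinctions: 1.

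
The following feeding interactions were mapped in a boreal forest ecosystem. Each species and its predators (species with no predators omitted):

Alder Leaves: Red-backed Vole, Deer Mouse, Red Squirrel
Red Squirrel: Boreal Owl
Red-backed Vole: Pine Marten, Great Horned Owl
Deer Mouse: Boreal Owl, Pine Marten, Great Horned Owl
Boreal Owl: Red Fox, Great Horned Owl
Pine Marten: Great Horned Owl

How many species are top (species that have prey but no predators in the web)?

Top species (has prey, but nothing eats it): Red Fox, Great Horned Owl.
Count: 2.

2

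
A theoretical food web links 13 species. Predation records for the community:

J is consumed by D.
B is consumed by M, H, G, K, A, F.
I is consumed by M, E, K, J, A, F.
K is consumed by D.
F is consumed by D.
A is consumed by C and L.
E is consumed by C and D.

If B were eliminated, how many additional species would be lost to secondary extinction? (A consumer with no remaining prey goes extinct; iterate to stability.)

2

Remove B.
Round 1: G (all prey gone), H (all prey gone) → extinct.
No further losses. Total secondary extinctions: 2.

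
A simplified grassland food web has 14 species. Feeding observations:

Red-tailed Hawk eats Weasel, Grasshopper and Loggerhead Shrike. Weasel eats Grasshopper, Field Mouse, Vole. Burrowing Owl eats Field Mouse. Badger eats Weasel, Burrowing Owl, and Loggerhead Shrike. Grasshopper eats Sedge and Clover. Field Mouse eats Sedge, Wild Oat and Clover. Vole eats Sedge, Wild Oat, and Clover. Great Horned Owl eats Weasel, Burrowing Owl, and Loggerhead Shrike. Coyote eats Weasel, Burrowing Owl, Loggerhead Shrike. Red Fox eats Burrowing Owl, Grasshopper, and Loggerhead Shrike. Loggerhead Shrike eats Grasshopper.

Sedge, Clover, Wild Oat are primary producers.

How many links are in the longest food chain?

3 links

One longest chain: Sedge → Field Mouse → Burrowing Owl → Coyote.
It has 4 species and 3 links.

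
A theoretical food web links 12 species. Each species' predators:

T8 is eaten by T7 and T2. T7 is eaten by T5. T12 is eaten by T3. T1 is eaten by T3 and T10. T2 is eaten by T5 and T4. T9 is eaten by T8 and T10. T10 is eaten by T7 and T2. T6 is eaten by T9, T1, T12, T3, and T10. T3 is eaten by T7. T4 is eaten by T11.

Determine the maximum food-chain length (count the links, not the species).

One longest chain: T6 → T9 → T8 → T2 → T4 → T11.
It has 6 species and 5 links.

5 links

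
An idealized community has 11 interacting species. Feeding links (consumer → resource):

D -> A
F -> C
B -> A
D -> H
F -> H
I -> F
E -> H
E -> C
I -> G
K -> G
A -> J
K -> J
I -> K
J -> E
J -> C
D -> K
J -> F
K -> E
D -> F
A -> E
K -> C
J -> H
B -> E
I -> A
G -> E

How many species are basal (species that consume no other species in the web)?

2

Basal species (no prey listed): H, C.
Count: 2.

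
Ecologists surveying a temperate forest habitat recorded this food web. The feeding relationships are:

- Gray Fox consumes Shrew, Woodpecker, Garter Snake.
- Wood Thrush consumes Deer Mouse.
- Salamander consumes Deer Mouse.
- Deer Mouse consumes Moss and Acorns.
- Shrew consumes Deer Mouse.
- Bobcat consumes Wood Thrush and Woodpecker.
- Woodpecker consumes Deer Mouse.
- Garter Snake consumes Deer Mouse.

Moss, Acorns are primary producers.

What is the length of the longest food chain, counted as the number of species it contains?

4 species

One longest chain: Moss → Deer Mouse → Woodpecker → Bobcat.
It has 4 species and 3 links.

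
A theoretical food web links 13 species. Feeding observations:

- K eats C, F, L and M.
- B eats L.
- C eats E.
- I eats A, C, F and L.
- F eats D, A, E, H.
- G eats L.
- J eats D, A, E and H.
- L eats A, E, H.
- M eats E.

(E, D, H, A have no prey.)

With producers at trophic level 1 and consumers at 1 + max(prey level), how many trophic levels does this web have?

3

Producers (level 1): E, D, H, A.
E → F → K gives K level 3.
No species has a prey at level 3, so no species reaches level 4.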